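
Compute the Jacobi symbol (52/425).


Compute (52/425) via quadratic reciprocity:
  pull out 2: (2/425) = +1  (since 425 mod 8 = 1)
  pull out 2: (2/425) = +1  (since 425 mod 8 = 1)
  reciprocity: (13/425) -> +(425/13)
  reduce: (9/13)
  reciprocity: (9/13) -> +(13/9)
  reduce: (4/9)
  pull out 2: (2/9) = +1  (since 9 mod 8 = 1)
  pull out 2: (2/9) = +1  (since 9 mod 8 = 1)
  (1/9) = 1
Product of signs = 1

1


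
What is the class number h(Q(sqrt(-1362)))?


K = Q(sqrt(-1362)). d mod 4 = 2, so D = disc(K) = 4d = -5448
h(K) equals the number of primitive reduced positive-definite forms (a, b, c) = a*x^2 + b*x*y + c*y^2 with b^2 - 4ac = D,
where reduced means |b| <= a <= c, with b >= 0 whenever |b| = a or a = c, and primitive means gcd(a, b, c) = 1.
Reduced forces 3a^2 <= |D| = 5448, so 1 <= a <= 42; b must have the parity of D, and c = (b^2 - D)/(4a) must be an integer >= a.
Enumerate a = 1..42, b in [-a, a]:
  a=1: (1, 0, 1362)  [1]
  a=2: (2, 0, 681)  [1]
  a=3: (3, 0, 454)  [1]
  a=4..5: none
  a=6: (6, 0, 227)  [1]
  a=7..12: none
  a=13: (13, -8, 106), (13, 8, 106)  [2]
  a=14..16: none
  a=17: (17, -14, 83), (17, 14, 83)  [2]
  a=18: none
  a=19: (19, -10, 73), (19, 10, 73)  [2]
  a=20..22: none
  a=23: (23, -16, 62), (23, 16, 62)  [2]
  a=24..25: none
  a=26: (26, -8, 53), (26, 8, 53)  [2]
  a=27..28: none
  a=29: (29, -2, 47), (29, 2, 47)  [2]
  a=30: none
  a=31: (31, -16, 46), (31, 16, 46)  [2]
  a=32..33: none
  a=34: (34, -20, 43), (34, 20, 43)  [2]
  a=35..36: none
  a=37: (37, -18, 39), (37, 18, 39)  [2]
  a=38: (38, -28, 41), (38, 28, 41)  [2]
  a=39..42: none
Total reduced forms: 1 + 1 + 1 + 1 + 2 + 2 + 2 + 2 + 2 + 2 + 2 + 2 + 2 + 2 = 24
h = 24

24


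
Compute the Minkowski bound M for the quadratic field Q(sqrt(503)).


d = 503, d mod 4 = 3, so disc(K) = 4d = 2012; |disc(K)| = 2012
Real quadratic field, so n = 2, s = r2 = 0, r1 = 2
M = (n!/n^n) * (4/pi)^s * sqrt(|disc(K)|) = (2!/2^2) * (4/pi)^0 * sqrt(2012)
= 0.5 * 1.000000 * 44.855323
= 22.4277

22.4277


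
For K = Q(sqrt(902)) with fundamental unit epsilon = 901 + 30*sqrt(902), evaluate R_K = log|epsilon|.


epsilon = 901 + 30*sqrt(902)
= 1801.9994
R = ln(1801.9994)
= 7.4967

7.4967


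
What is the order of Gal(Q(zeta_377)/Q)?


|Gal(Q(zeta_377)/Q)| = phi(377)
= 336

336


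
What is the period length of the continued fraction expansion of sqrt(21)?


Run the CF algorithm for sqrt(21).
a_0 = floor(sqrt(21)) = 4; set m_0=0, q_0=1.
Recurrence: m' = q*a - m,  q' = (d - m'^2)/q,  a' = floor((a_0 + m')/q').
  step 1: m=4, q=5, a=1
  step 2: m=1, q=4, a=1
  step 3: m=3, q=3, a=2
  step 4: m=3, q=4, a=1
  step 5: m=1, q=5, a=1
  step 6: m=4, q=1, a=8
a_6 = 2*a_0 = 8, so the period closes here.
sqrt(21) = [4; 1, 1, 2, 1, 1, 8]
Period length = 6

6


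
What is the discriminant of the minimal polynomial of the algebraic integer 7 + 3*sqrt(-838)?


The element 7 + 3*sqrt(-838) has minimal polynomial:
x^2 - 14*x + 7591
Discriminant = (-14)^2 - 4*(7591)
= 196 - 30364
= -30168

-30168


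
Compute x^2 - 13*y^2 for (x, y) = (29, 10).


x^2 - d*y^2
= 29^2 - 13*10^2
= 841 - 1300
= -459

-459


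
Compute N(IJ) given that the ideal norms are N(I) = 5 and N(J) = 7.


N(IJ) = N(I) * N(J)
= 5 * 7
= 35

35


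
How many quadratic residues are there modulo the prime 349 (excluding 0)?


For prime p, the number of non-zero quadratic residues is (p-1)/2.
= (349-1)/2
= 174

174


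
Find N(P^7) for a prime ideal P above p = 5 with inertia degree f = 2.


N(P^a) = p^(a*f)
= 5^(7*2)
= 5^14
= 6103515625

6103515625


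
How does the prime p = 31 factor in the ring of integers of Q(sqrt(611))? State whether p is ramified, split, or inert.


K = Q(sqrt(611)). Since d mod 4 = 3, disc(K) = 2444.
Check p | disc: 2444 mod 31 = 26.
p does not divide disc. Compute Legendre symbol (d/p):
22^((31-1)/2) mod 31 = -1
(d/p) = -1, so p is inert: (p) stays prime with e=1, f=2, g=1.
Therefore p is inert.

inert


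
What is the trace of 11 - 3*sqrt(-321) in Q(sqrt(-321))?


Tr(a + b*sqrt(d)) = (a + b*sqrt(d)) + (a - b*sqrt(d)) = 2a
= 2 * (11)
= 22

22


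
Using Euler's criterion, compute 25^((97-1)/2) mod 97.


p = 97 is prime and the exponent is (p-1)/2 = 48, so by Euler's criterion 25^48 = (25/97) = +1 or -1 mod 97.
Compute by square-and-multiply:
  48 = 32 + 16 (binary 110000)
  Repeated squaring mod 97: 25^1 = 25, 25^2 = 43, 25^4 = 6, 25^8 = 36, 25^16 = 35, 25^32 = 61
  25^48 = 25^32 * 25^16 = 61 * 35 mod 97
    61 * 35 = 2135 = 1 mod 97
  25^48 = 1 mod 97
Result 1: 25 is a quadratic residue mod 97.
25^48 mod 97 = 1

1


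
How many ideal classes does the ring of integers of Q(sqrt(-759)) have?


K = Q(sqrt(-759)). d mod 4 = 1, so D = disc(K) = d = -759
h(K) equals the number of primitive reduced positive-definite forms (a, b, c) = a*x^2 + b*x*y + c*y^2 with b^2 - 4ac = D,
where reduced means |b| <= a <= c, with b >= 0 whenever |b| = a or a = c, and primitive means gcd(a, b, c) = 1.
Reduced forces 3a^2 <= |D| = 759, so 1 <= a <= 15; b must have the parity of D, and c = (b^2 - D)/(4a) must be an integer >= a.
Enumerate a = 1..15, b in [-a, a]:
  a=1: (1, 1, 190)  [1]
  a=2: (2, -1, 95), (2, 1, 95)  [2]
  a=3: (3, 3, 64)  [1]
  a=4: (4, -3, 48), (4, 3, 48)  [2]
  a=5: (5, -1, 38), (5, 1, 38)  [2]
  a=6: (6, -3, 32), (6, 3, 32)  [2]
  a=7: (7, -5, 28), (7, 5, 28)  [2]
  a=8: (8, -3, 24), (8, 3, 24)  [2]
  a=9: none
  a=10: (10, -9, 21), (10, -1, 19), (10, 1, 19), (10, 9, 21)  [4]
  a=11: (11, 11, 20)  [1]
  a=12: (12, -3, 16), (12, 3, 16)  [2]
  a=13: none
  a=14: (14, -9, 15), (14, 5, 14), (14, 9, 15)  [3]
  a=15: none
Total reduced forms: 1 + 2 + 1 + 2 + 2 + 2 + 2 + 2 + 4 + 1 + 2 + 3 = 24
h = 24

24


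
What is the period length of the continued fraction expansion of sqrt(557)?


Run the CF algorithm for sqrt(557).
a_0 = floor(sqrt(557)) = 23; set m_0=0, q_0=1.
Recurrence: m' = q*a - m,  q' = (d - m'^2)/q,  a' = floor((a_0 + m')/q').
  step 1: m=23, q=28, a=1
  step 2: m=5, q=19, a=1
  step 3: m=14, q=19, a=1
  step 4: m=5, q=28, a=1
  step 5: m=23, q=1, a=46
a_5 = 2*a_0 = 46, so the period closes here.
sqrt(557) = [23; 1, 1, 1, 1, 46]
Period length = 5

5


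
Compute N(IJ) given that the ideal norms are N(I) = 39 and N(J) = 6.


N(IJ) = N(I) * N(J)
= 39 * 6
= 234

234


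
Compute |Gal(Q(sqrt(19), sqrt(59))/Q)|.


The 2 square roots of distinct primes are multiplicatively independent over Q,
so [K:Q] = 2^2 and Gal(K/Q) is isomorphic to (Z/2Z)^2.
|Gal| = 2^2 = 4

4


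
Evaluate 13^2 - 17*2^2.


x^2 - d*y^2
= 13^2 - 17*2^2
= 169 - 68
= 101

101


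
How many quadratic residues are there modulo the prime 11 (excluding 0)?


For prime p, the number of non-zero quadratic residues is (p-1)/2.
= (11-1)/2
= 5

5


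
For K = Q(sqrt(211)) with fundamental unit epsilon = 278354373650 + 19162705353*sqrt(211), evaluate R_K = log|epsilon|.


epsilon = 278354373650 + 19162705353*sqrt(211)
= 5.5671e+11
R = ln(5.5671e+11)
= 27.0453

27.0453


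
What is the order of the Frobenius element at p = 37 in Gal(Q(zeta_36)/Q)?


The Frobenius at p in Gal(Q(zeta_n)/Q) = (Z/nZ)* is the class of p, so its order is ord_36(37), the smallest k >= 1 with 37^k = 1 mod 36.
n = 36 = 2^2 * 3^2, phi(36) = 12; the order divides phi(n).
Divisors of 12: 1, 2, 3, 4, 6, 12
Repeated squaring mod 36: 37^1 = 1, 37^2 = 1, 37^4 = 1, 37^8 = 1
Test divisors in increasing order:
  k=1: 37^1 = 1 mod 36  <- first divisor giving 1
Order = 1

1


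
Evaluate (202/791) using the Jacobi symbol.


Compute (202/791) via quadratic reciprocity:
  pull out 2: (2/791) = +1  (since 791 mod 8 = 7)
  reciprocity: (101/791) -> +(791/101)
  reduce: (84/101)
  pull out 2: (2/101) = -1  (since 101 mod 8 = 5)
  pull out 2: (2/101) = -1  (since 101 mod 8 = 5)
  reciprocity: (21/101) -> +(101/21)
  reduce: (17/21)
  reciprocity: (17/21) -> +(21/17)
  reduce: (4/17)
  pull out 2: (2/17) = +1  (since 17 mod 8 = 1)
  pull out 2: (2/17) = +1  (since 17 mod 8 = 1)
  (1/17) = 1
Product of signs = 1

1


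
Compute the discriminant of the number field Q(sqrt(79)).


For K = Q(sqrt(d)) with d squarefree: disc(K) = d if d = 1 mod 4, and disc(K) = 4d if d = 2 or 3 mod 4.
Here d = 79, and d mod 4 = 3.
d = 3 mod 4, not 1 (O_K = Z[sqrt(d)]), so disc(K) = 4d = 4 * (79) = 316

316


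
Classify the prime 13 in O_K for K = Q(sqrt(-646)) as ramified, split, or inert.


K = Q(sqrt(-646)). Since d mod 4 = 2, disc(K) = -2584.
Check p | disc: -2584 mod 13 = 3.
p does not divide disc. Compute Legendre symbol (d/p):
4^((13-1)/2) mod 13 = 1
(d/p) = 1, so p splits: (p) = P*P' with e=1, f=1, g=2.
Therefore p is split.

split


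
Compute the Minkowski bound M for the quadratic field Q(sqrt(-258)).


d = -258, d mod 4 = 2, so disc(K) = 4d = -1032; |disc(K)| = 1032
Imaginary quadratic field, so n = 2, s = r2 = 1, r1 = 0
M = (n!/n^n) * (4/pi)^s * sqrt(|disc(K)|) = (2!/2^2) * (4/pi)^1 * sqrt(1032)
= 0.5 * 1.273240 * 32.124757
= 20.4513

20.4513


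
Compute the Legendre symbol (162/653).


p = 653 is prime, so compute (162/653) with the reciprocity algorithm (Jacobi-symbol steps: pull out 2s via (2/n), flip via reciprocity, reduce):
  pull out 2: (2/653) = -1  (since 653 mod 8 = 5)
  reciprocity: (81/653) -> +(653/81)
  reduce: (5/81)
  reciprocity: (5/81) -> +(81/5)
  reduce: (1/5)
  (1/5) = 1
Product of signs = -1
(162/653) = -1

-1


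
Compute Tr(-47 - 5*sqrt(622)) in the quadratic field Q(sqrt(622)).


Tr(a + b*sqrt(d)) = (a + b*sqrt(d)) + (a - b*sqrt(d)) = 2a
= 2 * (-47)
= -94

-94


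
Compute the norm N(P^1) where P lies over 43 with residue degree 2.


N(P^a) = p^(a*f)
= 43^(1*2)
= 43^2
= 1849

1849


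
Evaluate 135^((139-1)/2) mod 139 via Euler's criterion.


p = 139 is prime and the exponent is (p-1)/2 = 69, so by Euler's criterion 135^69 = (135/139) = +1 or -1 mod 139.
Compute by square-and-multiply:
  69 = 64 + 4 + 1 (binary 1000101)
  Repeated squaring mod 139: 135^1 = 135, 135^2 = 16, 135^4 = 117, 135^8 = 67, 135^16 = 41, 135^32 = 13, 135^64 = 30
  135^69 = 135^64 * 135^4 * 135^1 = 30 * 117 * 135 mod 139
    30 * 117 = 3510 = 35 mod 139
    35 * 135 = 4725 = 138 mod 139
  135^69 = 138 mod 139
Result 138 = p - 1 = -1 mod 139: 135 is a quadratic non-residue mod 139. As a residue in [0, p-1] the value is 138.
135^69 mod 139 = 138

138


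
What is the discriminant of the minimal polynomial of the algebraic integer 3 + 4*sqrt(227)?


The element 3 + 4*sqrt(227) has minimal polynomial:
x^2 - 6*x - 3623
Discriminant = (-6)^2 - 4*(-3623)
= 36 + 14492
= 14528

14528


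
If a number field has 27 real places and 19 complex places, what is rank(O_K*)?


By Dirichlet's unit theorem:
rank = r1 + r2 - 1
= 27 + 19 - 1
= 45

45


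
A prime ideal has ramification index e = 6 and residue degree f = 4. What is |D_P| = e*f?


|D_P| = e * f
= 6 * 4
= 24

24


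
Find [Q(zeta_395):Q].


The degree equals Euler's totient phi(395).
395 = 5 * 79
phi(395) = 312

312


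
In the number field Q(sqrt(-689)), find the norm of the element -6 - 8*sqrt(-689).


N(a + b*sqrt(d)) = a^2 - d*b^2
= (-6)^2 - (-689)*(-8)^2
= 36 + 44096
= 44132

44132


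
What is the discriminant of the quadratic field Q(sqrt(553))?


For K = Q(sqrt(d)) with d squarefree: disc(K) = d if d = 1 mod 4, and disc(K) = 4d if d = 2 or 3 mod 4.
Here d = 553, and d mod 4 = 1.
d = 1 mod 4 (O_K = Z[(1+sqrt(d))/2]), so disc(K) = d = 553

553


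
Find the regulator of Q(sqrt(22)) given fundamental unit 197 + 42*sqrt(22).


epsilon = 197 + 42*sqrt(22)
= 393.9975
R = ln(393.9975)
= 5.9763

5.9763


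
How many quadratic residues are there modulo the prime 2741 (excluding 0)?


For prime p, the number of non-zero quadratic residues is (p-1)/2.
= (2741-1)/2
= 1370

1370


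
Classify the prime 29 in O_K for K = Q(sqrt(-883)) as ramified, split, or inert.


K = Q(sqrt(-883)). Since d mod 4 = 1, disc(K) = -883.
Check p | disc: -883 mod 29 = 16.
p does not divide disc. Compute Legendre symbol (d/p):
16^((29-1)/2) mod 29 = 1
(d/p) = 1, so p splits: (p) = P*P' with e=1, f=1, g=2.
Therefore p is split.

split


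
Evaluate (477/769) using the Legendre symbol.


p = 769 is prime, so compute (477/769) with the reciprocity algorithm (Jacobi-symbol steps: pull out 2s via (2/n), flip via reciprocity, reduce):
  reciprocity: (477/769) -> +(769/477)
  reduce: (292/477)
  pull out 2: (2/477) = -1  (since 477 mod 8 = 5)
  pull out 2: (2/477) = -1  (since 477 mod 8 = 5)
  reciprocity: (73/477) -> +(477/73)
  reduce: (39/73)
  reciprocity: (39/73) -> +(73/39)
  reduce: (34/39)
  pull out 2: (2/39) = +1  (since 39 mod 8 = 7)
  reciprocity: (17/39) -> +(39/17)
  reduce: (5/17)
  reciprocity: (5/17) -> +(17/5)
  reduce: (2/5)
  pull out 2: (2/5) = -1  (since 5 mod 8 = 5)
  (1/5) = 1
Product of signs = -1
(477/769) = -1

-1


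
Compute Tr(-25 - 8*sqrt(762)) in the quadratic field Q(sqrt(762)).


Tr(a + b*sqrt(d)) = (a + b*sqrt(d)) + (a - b*sqrt(d)) = 2a
= 2 * (-25)
= -50

-50


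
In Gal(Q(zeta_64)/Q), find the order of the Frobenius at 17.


The Frobenius at p in Gal(Q(zeta_n)/Q) = (Z/nZ)* is the class of p, so its order is ord_64(17), the smallest k >= 1 with 17^k = 1 mod 64.
n = 64 = 2^6, phi(64) = 32; the order divides phi(n).
Divisors of 32: 1, 2, 4, 8, 16, 32
Repeated squaring mod 64: 17^1 = 17, 17^2 = 33, 17^4 = 1, 17^8 = 1, 17^16 = 1, 17^32 = 1
Test divisors in increasing order:
  k=1: 17^1 = 17 mod 64
  k=2: 17^2 = 33 mod 64
  k=4: 17^4 = 1 mod 64  <- first divisor giving 1
Order = 4

4


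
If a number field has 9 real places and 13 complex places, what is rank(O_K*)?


By Dirichlet's unit theorem:
rank = r1 + r2 - 1
= 9 + 13 - 1
= 21

21


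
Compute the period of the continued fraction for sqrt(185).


Run the CF algorithm for sqrt(185).
a_0 = floor(sqrt(185)) = 13; set m_0=0, q_0=1.
Recurrence: m' = q*a - m,  q' = (d - m'^2)/q,  a' = floor((a_0 + m')/q').
  step 1: m=13, q=16, a=1
  step 2: m=3, q=11, a=1
  step 3: m=8, q=11, a=1
  step 4: m=3, q=16, a=1
  step 5: m=13, q=1, a=26
a_5 = 2*a_0 = 26, so the period closes here.
sqrt(185) = [13; 1, 1, 1, 1, 26]
Period length = 5

5


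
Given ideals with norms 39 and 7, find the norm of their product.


N(IJ) = N(I) * N(J)
= 39 * 7
= 273

273


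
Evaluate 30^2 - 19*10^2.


x^2 - d*y^2
= 30^2 - 19*10^2
= 900 - 1900
= -1000

-1000


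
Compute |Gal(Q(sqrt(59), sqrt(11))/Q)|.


The 2 square roots of distinct primes are multiplicatively independent over Q,
so [K:Q] = 2^2 and Gal(K/Q) is isomorphic to (Z/2Z)^2.
|Gal| = 2^2 = 4

4


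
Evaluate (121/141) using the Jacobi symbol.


Compute (121/141) via quadratic reciprocity:
  reciprocity: (121/141) -> +(141/121)
  reduce: (20/121)
  pull out 2: (2/121) = +1  (since 121 mod 8 = 1)
  pull out 2: (2/121) = +1  (since 121 mod 8 = 1)
  reciprocity: (5/121) -> +(121/5)
  reduce: (1/5)
  (1/5) = 1
Product of signs = 1

1


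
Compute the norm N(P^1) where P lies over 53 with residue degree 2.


N(P^a) = p^(a*f)
= 53^(1*2)
= 53^2
= 2809

2809


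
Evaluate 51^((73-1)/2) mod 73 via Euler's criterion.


p = 73 is prime and the exponent is (p-1)/2 = 36, so by Euler's criterion 51^36 = (51/73) = +1 or -1 mod 73.
Compute by square-and-multiply:
  36 = 32 + 4 (binary 100100)
  Repeated squaring mod 73: 51^1 = 51, 51^2 = 46, 51^4 = 72, 51^8 = 1, 51^16 = 1, 51^32 = 1
  51^36 = 51^32 * 51^4 = 1 * 72 mod 73
    1 * 72 = 72 = 72 mod 73
  51^36 = 72 mod 73
Result 72 = p - 1 = -1 mod 73: 51 is a quadratic non-residue mod 73. As a residue in [0, p-1] the value is 72.
51^36 mod 73 = 72

72


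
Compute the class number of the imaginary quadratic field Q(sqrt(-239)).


K = Q(sqrt(-239)). d mod 4 = 1, so D = disc(K) = d = -239
h(K) equals the number of primitive reduced positive-definite forms (a, b, c) = a*x^2 + b*x*y + c*y^2 with b^2 - 4ac = D,
where reduced means |b| <= a <= c, with b >= 0 whenever |b| = a or a = c, and primitive means gcd(a, b, c) = 1.
Reduced forces 3a^2 <= |D| = 239, so 1 <= a <= 8; b must have the parity of D, and c = (b^2 - D)/(4a) must be an integer >= a.
Enumerate a = 1..8, b in [-a, a]:
  a=1: (1, 1, 60)  [1]
  a=2: (2, -1, 30), (2, 1, 30)  [2]
  a=3: (3, -1, 20), (3, 1, 20)  [2]
  a=4: (4, -1, 15), (4, 1, 15)  [2]
  a=5: (5, -1, 12), (5, 1, 12)  [2]
  a=6: (6, -5, 11), (6, -1, 10), (6, 1, 10), (6, 5, 11)  [4]
  a=7: none
  a=8: (8, -7, 9), (8, 7, 9)  [2]
Total reduced forms: 1 + 2 + 2 + 2 + 2 + 4 + 2 = 15
h = 15

15


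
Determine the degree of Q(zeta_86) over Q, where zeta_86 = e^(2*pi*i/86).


The degree equals Euler's totient phi(86).
86 = 2 * 43
phi(86) = 42

42


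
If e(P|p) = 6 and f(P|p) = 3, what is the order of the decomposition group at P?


|D_P| = e * f
= 6 * 3
= 18

18


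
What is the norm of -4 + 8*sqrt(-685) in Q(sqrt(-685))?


N(a + b*sqrt(d)) = a^2 - d*b^2
= (-4)^2 - (-685)*(8)^2
= 16 + 43840
= 43856

43856


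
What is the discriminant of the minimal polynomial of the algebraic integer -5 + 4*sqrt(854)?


The element -5 + 4*sqrt(854) has minimal polynomial:
x^2 + 10*x - 13639
Discriminant = (10)^2 - 4*(-13639)
= 100 + 54556
= 54656

54656


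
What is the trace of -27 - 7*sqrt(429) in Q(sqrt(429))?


Tr(a + b*sqrt(d)) = (a + b*sqrt(d)) + (a - b*sqrt(d)) = 2a
= 2 * (-27)
= -54

-54


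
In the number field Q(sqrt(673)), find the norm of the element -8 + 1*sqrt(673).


N(a + b*sqrt(d)) = a^2 - d*b^2
= (-8)^2 - (673)*(1)^2
= 64 - 673
= -609

-609


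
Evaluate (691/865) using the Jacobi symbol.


Compute (691/865) via quadratic reciprocity:
  reciprocity: (691/865) -> +(865/691)
  reduce: (174/691)
  pull out 2: (2/691) = -1  (since 691 mod 8 = 3)
  reciprocity: (87/691) -> -(691/87)
  reduce: (82/87)
  pull out 2: (2/87) = +1  (since 87 mod 8 = 7)
  reciprocity: (41/87) -> +(87/41)
  reduce: (5/41)
  reciprocity: (5/41) -> +(41/5)
  reduce: (1/5)
  (1/5) = 1
Product of signs = 1

1


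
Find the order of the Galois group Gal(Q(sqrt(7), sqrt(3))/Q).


The 2 square roots of distinct primes are multiplicatively independent over Q,
so [K:Q] = 2^2 and Gal(K/Q) is isomorphic to (Z/2Z)^2.
|Gal| = 2^2 = 4

4


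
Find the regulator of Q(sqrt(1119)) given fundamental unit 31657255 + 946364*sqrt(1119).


epsilon = 31657255 + 946364*sqrt(1119)
= 6.3315e+07
R = ln(6.3315e+07)
= 17.9636

17.9636


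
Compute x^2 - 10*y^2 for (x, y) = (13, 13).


x^2 - d*y^2
= 13^2 - 10*13^2
= 169 - 1690
= -1521

-1521


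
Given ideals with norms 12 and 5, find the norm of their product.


N(IJ) = N(I) * N(J)
= 12 * 5
= 60

60


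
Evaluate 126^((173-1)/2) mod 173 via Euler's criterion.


p = 173 is prime and the exponent is (p-1)/2 = 86, so by Euler's criterion 126^86 = (126/173) = +1 or -1 mod 173.
Compute by square-and-multiply:
  86 = 64 + 16 + 4 + 2 (binary 1010110)
  Repeated squaring mod 173: 126^1 = 126, 126^2 = 133, 126^4 = 43, 126^8 = 119, 126^16 = 148, 126^32 = 106, 126^64 = 164
  126^86 = 126^64 * 126^16 * 126^4 * 126^2 = 164 * 148 * 43 * 133 mod 173
    164 * 148 = 24272 = 52 mod 173
    52 * 43 = 2236 = 160 mod 173
    160 * 133 = 21280 = 1 mod 173
  126^86 = 1 mod 173
Result 1: 126 is a quadratic residue mod 173.
126^86 mod 173 = 1

1


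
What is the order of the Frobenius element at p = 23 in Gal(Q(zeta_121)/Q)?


The Frobenius at p in Gal(Q(zeta_n)/Q) = (Z/nZ)* is the class of p, so its order is ord_121(23), the smallest k >= 1 with 23^k = 1 mod 121.
n = 121 = 11^2, phi(121) = 110; the order divides phi(n).
Divisors of 110: 1, 2, 5, 10, 11, 22, 55, 110
Repeated squaring mod 121: 23^1 = 23, 23^2 = 45, 23^4 = 89, 23^8 = 56, 23^16 = 111, 23^32 = 100, 23^64 = 78
Test divisors in increasing order:
  k=1: 23^1 = 23 mod 121
  k=2: 23^2 = 45 mod 121
  k=5: 23^5 = 89 * 23 = 111 mod 121
  k=10: 23^10 = 56 * 45 = 100 mod 121
  k=11: 23^11 = 56 * 45 * 23 = 1 mod 121  <- first divisor giving 1
Order = 11

11


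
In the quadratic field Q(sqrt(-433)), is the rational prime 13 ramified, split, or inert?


K = Q(sqrt(-433)). Since d mod 4 = 3, disc(K) = -1732.
Check p | disc: -1732 mod 13 = 10.
p does not divide disc. Compute Legendre symbol (d/p):
9^((13-1)/2) mod 13 = 1
(d/p) = 1, so p splits: (p) = P*P' with e=1, f=1, g=2.
Therefore p is split.

split


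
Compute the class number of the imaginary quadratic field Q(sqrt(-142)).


K = Q(sqrt(-142)). d mod 4 = 2, so D = disc(K) = 4d = -568
h(K) equals the number of primitive reduced positive-definite forms (a, b, c) = a*x^2 + b*x*y + c*y^2 with b^2 - 4ac = D,
where reduced means |b| <= a <= c, with b >= 0 whenever |b| = a or a = c, and primitive means gcd(a, b, c) = 1.
Reduced forces 3a^2 <= |D| = 568, so 1 <= a <= 13; b must have the parity of D, and c = (b^2 - D)/(4a) must be an integer >= a.
Enumerate a = 1..13, b in [-a, a]:
  a=1: (1, 0, 142)  [1]
  a=2: (2, 0, 71)  [1]
  a=3..10: none
  a=11: (11, -2, 13), (11, 2, 13)  [2]
  a=12..13: none
Total reduced forms: 1 + 1 + 2 = 4
h = 4

4


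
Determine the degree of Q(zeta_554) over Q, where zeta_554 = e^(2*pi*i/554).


The degree equals Euler's totient phi(554).
554 = 2 * 277
phi(554) = 276

276


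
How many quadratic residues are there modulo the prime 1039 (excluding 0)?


For prime p, the number of non-zero quadratic residues is (p-1)/2.
= (1039-1)/2
= 519

519


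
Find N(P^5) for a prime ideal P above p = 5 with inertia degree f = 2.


N(P^a) = p^(a*f)
= 5^(5*2)
= 5^10
= 9765625

9765625


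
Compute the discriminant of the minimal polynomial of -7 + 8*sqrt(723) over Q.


The element -7 + 8*sqrt(723) has minimal polynomial:
x^2 + 14*x - 46223
Discriminant = (14)^2 - 4*(-46223)
= 196 + 184892
= 185088

185088


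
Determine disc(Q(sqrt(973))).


For K = Q(sqrt(d)) with d squarefree: disc(K) = d if d = 1 mod 4, and disc(K) = 4d if d = 2 or 3 mod 4.
Here d = 973, and d mod 4 = 1.
d = 1 mod 4 (O_K = Z[(1+sqrt(d))/2]), so disc(K) = d = 973

973


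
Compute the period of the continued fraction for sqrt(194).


Run the CF algorithm for sqrt(194).
a_0 = floor(sqrt(194)) = 13; set m_0=0, q_0=1.
Recurrence: m' = q*a - m,  q' = (d - m'^2)/q,  a' = floor((a_0 + m')/q').
  step 1: m=13, q=25, a=1
  step 2: m=12, q=2, a=12
  step 3: m=12, q=25, a=1
  step 4: m=13, q=1, a=26
a_4 = 2*a_0 = 26, so the period closes here.
sqrt(194) = [13; 1, 12, 1, 26]
Period length = 4

4


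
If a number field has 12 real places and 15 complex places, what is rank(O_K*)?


By Dirichlet's unit theorem:
rank = r1 + r2 - 1
= 12 + 15 - 1
= 26

26


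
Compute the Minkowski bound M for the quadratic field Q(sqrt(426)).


d = 426, d mod 4 = 2, so disc(K) = 4d = 1704; |disc(K)| = 1704
Real quadratic field, so n = 2, s = r2 = 0, r1 = 2
M = (n!/n^n) * (4/pi)^s * sqrt(|disc(K)|) = (2!/2^2) * (4/pi)^0 * sqrt(1704)
= 0.5 * 1.000000 * 41.279535
= 20.6398

20.6398


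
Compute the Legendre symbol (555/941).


p = 941 is prime, so compute (555/941) with the reciprocity algorithm (Jacobi-symbol steps: pull out 2s via (2/n), flip via reciprocity, reduce):
  reciprocity: (555/941) -> +(941/555)
  reduce: (386/555)
  pull out 2: (2/555) = -1  (since 555 mod 8 = 3)
  reciprocity: (193/555) -> +(555/193)
  reduce: (169/193)
  reciprocity: (169/193) -> +(193/169)
  reduce: (24/169)
  pull out 2: (2/169) = +1  (since 169 mod 8 = 1)
  pull out 2: (2/169) = +1  (since 169 mod 8 = 1)
  pull out 2: (2/169) = +1  (since 169 mod 8 = 1)
  reciprocity: (3/169) -> +(169/3)
  reduce: (1/3)
  (1/3) = 1
Product of signs = -1
(555/941) = -1

-1


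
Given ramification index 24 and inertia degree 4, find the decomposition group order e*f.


|D_P| = e * f
= 24 * 4
= 96

96


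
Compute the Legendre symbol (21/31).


p = 31 is prime, so compute (21/31) with the reciprocity algorithm (Jacobi-symbol steps: pull out 2s via (2/n), flip via reciprocity, reduce):
  reciprocity: (21/31) -> +(31/21)
  reduce: (10/21)
  pull out 2: (2/21) = -1  (since 21 mod 8 = 5)
  reciprocity: (5/21) -> +(21/5)
  reduce: (1/5)
  (1/5) = 1
Product of signs = -1
(21/31) = -1

-1


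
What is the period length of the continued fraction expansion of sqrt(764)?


Run the CF algorithm for sqrt(764).
a_0 = floor(sqrt(764)) = 27; set m_0=0, q_0=1.
Recurrence: m' = q*a - m,  q' = (d - m'^2)/q,  a' = floor((a_0 + m')/q').
  step 1: m=27, q=35, a=1
  step 2: m=8, q=20, a=1
  step 3: m=12, q=31, a=1
  step 4: m=19, q=13, a=3
  step 5: m=20, q=28, a=1
  step 6: m=8, q=25, a=1
  step 7: m=17, q=19, a=2
  step 8: m=21, q=17, a=2
  step 9: m=13, q=35, a=1
  step 10: m=22, q=8, a=6
  step 11: m=26, q=11, a=4
  step 12: m=18, q=40, a=1
  step 13: m=22, q=7, a=7
  step 14: m=27, q=5, a=10
  step 15: m=23, q=47, a=1
  step 16: m=24, q=4, a=12
  step 17: m=24, q=47, a=1
  step 18: m=23, q=5, a=10
  step 19: m=27, q=7, a=7
  step 20: m=22, q=40, a=1
  step 21: m=18, q=11, a=4
  step 22: m=26, q=8, a=6
  step 23: m=22, q=35, a=1
  step 24: m=13, q=17, a=2
  step 25: m=21, q=19, a=2
  step 26: m=17, q=25, a=1
  step 27: m=8, q=28, a=1
  step 28: m=20, q=13, a=3
  step 29: m=19, q=31, a=1
  step 30: m=12, q=20, a=1
  step 31: m=8, q=35, a=1
  step 32: m=27, q=1, a=54
a_32 = 2*a_0 = 54, so the period closes here.
sqrt(764) = [27; 1, 1, 1, 3, 1, 1, 2, 2, 1, 6, 4, 1, 7, 10, 1, 12, 1, 10, 7, 1, 4, 6, 1, 2, 2, 1, 1, 3, 1, 1, 1, 54]
Period length = 32

32


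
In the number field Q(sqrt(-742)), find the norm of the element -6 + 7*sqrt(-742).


N(a + b*sqrt(d)) = a^2 - d*b^2
= (-6)^2 - (-742)*(7)^2
= 36 + 36358
= 36394

36394


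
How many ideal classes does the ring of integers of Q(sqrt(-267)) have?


K = Q(sqrt(-267)). d mod 4 = 1, so D = disc(K) = d = -267
h(K) equals the number of primitive reduced positive-definite forms (a, b, c) = a*x^2 + b*x*y + c*y^2 with b^2 - 4ac = D,
where reduced means |b| <= a <= c, with b >= 0 whenever |b| = a or a = c, and primitive means gcd(a, b, c) = 1.
Reduced forces 3a^2 <= |D| = 267, so 1 <= a <= 9; b must have the parity of D, and c = (b^2 - D)/(4a) must be an integer >= a.
Enumerate a = 1..9, b in [-a, a]:
  a=1: (1, 1, 67)  [1]
  a=2: none
  a=3: (3, 3, 23)  [1]
  a=4..9: none
Total reduced forms: 1 + 1 = 2
h = 2

2


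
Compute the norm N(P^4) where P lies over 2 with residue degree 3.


N(P^a) = p^(a*f)
= 2^(4*3)
= 2^12
= 4096

4096


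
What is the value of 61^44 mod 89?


p = 89 is prime and the exponent is (p-1)/2 = 44, so by Euler's criterion 61^44 = (61/89) = +1 or -1 mod 89.
Compute by square-and-multiply:
  44 = 32 + 8 + 4 (binary 101100)
  Repeated squaring mod 89: 61^1 = 61, 61^2 = 72, 61^4 = 22, 61^8 = 39, 61^16 = 8, 61^32 = 64
  61^44 = 61^32 * 61^8 * 61^4 = 64 * 39 * 22 mod 89
    64 * 39 = 2496 = 4 mod 89
    4 * 22 = 88 = 88 mod 89
  61^44 = 88 mod 89
Result 88 = p - 1 = -1 mod 89: 61 is a quadratic non-residue mod 89. As a residue in [0, p-1] the value is 88.
61^44 mod 89 = 88

88


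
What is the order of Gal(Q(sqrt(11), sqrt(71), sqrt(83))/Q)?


The 3 square roots of distinct primes are multiplicatively independent over Q,
so [K:Q] = 2^3 and Gal(K/Q) is isomorphic to (Z/2Z)^3.
|Gal| = 2^3 = 8

8


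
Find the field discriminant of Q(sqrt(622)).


For K = Q(sqrt(d)) with d squarefree: disc(K) = d if d = 1 mod 4, and disc(K) = 4d if d = 2 or 3 mod 4.
Here d = 622, and d mod 4 = 2.
d = 2 mod 4, not 1 (O_K = Z[sqrt(d)]), so disc(K) = 4d = 4 * (622) = 2488

2488


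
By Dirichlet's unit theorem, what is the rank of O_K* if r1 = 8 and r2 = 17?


By Dirichlet's unit theorem:
rank = r1 + r2 - 1
= 8 + 17 - 1
= 24

24


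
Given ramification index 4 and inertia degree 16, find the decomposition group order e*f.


|D_P| = e * f
= 4 * 16
= 64

64


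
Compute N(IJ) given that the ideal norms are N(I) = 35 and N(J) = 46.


N(IJ) = N(I) * N(J)
= 35 * 46
= 1610

1610


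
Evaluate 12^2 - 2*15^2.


x^2 - d*y^2
= 12^2 - 2*15^2
= 144 - 450
= -306

-306


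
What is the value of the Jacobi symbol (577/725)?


Compute (577/725) via quadratic reciprocity:
  reciprocity: (577/725) -> +(725/577)
  reduce: (148/577)
  pull out 2: (2/577) = +1  (since 577 mod 8 = 1)
  pull out 2: (2/577) = +1  (since 577 mod 8 = 1)
  reciprocity: (37/577) -> +(577/37)
  reduce: (22/37)
  pull out 2: (2/37) = -1  (since 37 mod 8 = 5)
  reciprocity: (11/37) -> +(37/11)
  reduce: (4/11)
  pull out 2: (2/11) = -1  (since 11 mod 8 = 3)
  pull out 2: (2/11) = -1  (since 11 mod 8 = 3)
  (1/11) = 1
Product of signs = -1

-1


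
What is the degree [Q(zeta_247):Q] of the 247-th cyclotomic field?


The degree equals Euler's totient phi(247).
247 = 13 * 19
phi(247) = 216

216


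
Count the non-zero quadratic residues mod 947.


For prime p, the number of non-zero quadratic residues is (p-1)/2.
= (947-1)/2
= 473

473


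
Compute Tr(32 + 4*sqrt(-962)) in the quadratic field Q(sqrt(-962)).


Tr(a + b*sqrt(d)) = (a + b*sqrt(d)) + (a - b*sqrt(d)) = 2a
= 2 * (32)
= 64

64


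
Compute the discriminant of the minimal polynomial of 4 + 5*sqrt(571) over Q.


The element 4 + 5*sqrt(571) has minimal polynomial:
x^2 - 8*x - 14259
Discriminant = (-8)^2 - 4*(-14259)
= 64 + 57036
= 57100

57100


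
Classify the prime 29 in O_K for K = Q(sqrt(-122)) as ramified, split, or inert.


K = Q(sqrt(-122)). Since d mod 4 = 2, disc(K) = -488.
Check p | disc: -488 mod 29 = 5.
p does not divide disc. Compute Legendre symbol (d/p):
23^((29-1)/2) mod 29 = 1
(d/p) = 1, so p splits: (p) = P*P' with e=1, f=1, g=2.
Therefore p is split.

split


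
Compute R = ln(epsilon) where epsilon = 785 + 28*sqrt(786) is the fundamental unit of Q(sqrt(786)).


epsilon = 785 + 28*sqrt(786)
= 1569.9994
R = ln(1569.9994)
= 7.3588

7.3588


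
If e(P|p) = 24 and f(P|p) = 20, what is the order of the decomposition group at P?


|D_P| = e * f
= 24 * 20
= 480

480


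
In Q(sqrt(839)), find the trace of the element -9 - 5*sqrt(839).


Tr(a + b*sqrt(d)) = (a + b*sqrt(d)) + (a - b*sqrt(d)) = 2a
= 2 * (-9)
= -18

-18


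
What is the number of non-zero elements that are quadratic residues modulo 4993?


For prime p, the number of non-zero quadratic residues is (p-1)/2.
= (4993-1)/2
= 2496

2496


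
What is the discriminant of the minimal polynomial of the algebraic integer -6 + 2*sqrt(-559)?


The element -6 + 2*sqrt(-559) has minimal polynomial:
x^2 + 12*x + 2272
Discriminant = (12)^2 - 4*(2272)
= 144 - 9088
= -8944

-8944


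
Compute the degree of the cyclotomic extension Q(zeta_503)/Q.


The degree equals Euler's totient phi(503).
503 = 503
phi(503) = 502

502


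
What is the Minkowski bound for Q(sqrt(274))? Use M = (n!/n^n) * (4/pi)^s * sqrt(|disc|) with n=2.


d = 274, d mod 4 = 2, so disc(K) = 4d = 1096; |disc(K)| = 1096
Real quadratic field, so n = 2, s = r2 = 0, r1 = 2
M = (n!/n^n) * (4/pi)^s * sqrt(|disc(K)|) = (2!/2^2) * (4/pi)^0 * sqrt(1096)
= 0.5 * 1.000000 * 33.105891
= 16.5529

16.5529


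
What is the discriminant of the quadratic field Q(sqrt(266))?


For K = Q(sqrt(d)) with d squarefree: disc(K) = d if d = 1 mod 4, and disc(K) = 4d if d = 2 or 3 mod 4.
Here d = 266, and d mod 4 = 2.
d = 2 mod 4, not 1 (O_K = Z[sqrt(d)]), so disc(K) = 4d = 4 * (266) = 1064

1064


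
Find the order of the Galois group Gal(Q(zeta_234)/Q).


|Gal(Q(zeta_234)/Q)| = phi(234)
= 72

72


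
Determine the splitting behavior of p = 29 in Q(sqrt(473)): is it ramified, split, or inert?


K = Q(sqrt(473)). Since d mod 4 = 1, disc(K) = 473.
Check p | disc: 473 mod 29 = 9.
p does not divide disc. Compute Legendre symbol (d/p):
9^((29-1)/2) mod 29 = 1
(d/p) = 1, so p splits: (p) = P*P' with e=1, f=1, g=2.
Therefore p is split.

split


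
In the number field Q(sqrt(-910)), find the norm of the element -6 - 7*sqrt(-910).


N(a + b*sqrt(d)) = a^2 - d*b^2
= (-6)^2 - (-910)*(-7)^2
= 36 + 44590
= 44626

44626


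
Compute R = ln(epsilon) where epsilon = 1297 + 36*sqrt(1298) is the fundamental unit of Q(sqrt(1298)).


epsilon = 1297 + 36*sqrt(1298)
= 2593.9996
R = ln(2593.9996)
= 7.8610

7.8610


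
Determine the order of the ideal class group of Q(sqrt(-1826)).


K = Q(sqrt(-1826)). d mod 4 = 2, so D = disc(K) = 4d = -7304
h(K) equals the number of primitive reduced positive-definite forms (a, b, c) = a*x^2 + b*x*y + c*y^2 with b^2 - 4ac = D,
where reduced means |b| <= a <= c, with b >= 0 whenever |b| = a or a = c, and primitive means gcd(a, b, c) = 1.
Reduced forces 3a^2 <= |D| = 7304, so 1 <= a <= 49; b must have the parity of D, and c = (b^2 - D)/(4a) must be an integer >= a.
Enumerate a = 1..49, b in [-a, a]:
  a=1: (1, 0, 1826)  [1]
  a=2: (2, 0, 913)  [1]
  a=3: (3, -2, 609), (3, 2, 609)  [2]
  a=4: none
  a=5: (5, -4, 366), (5, 4, 366)  [2]
  a=6: (6, -4, 305), (6, 4, 305)  [2]
  a=7: (7, -2, 261), (7, 2, 261)  [2]
  a=8: none
  a=9: (9, -2, 203), (9, 2, 203)  [2]
  a=10: (10, -4, 183), (10, 4, 183)  [2]
  a=11: (11, 0, 166)  [1]
  a=12..13: none
  a=14: (14, -12, 133), (14, 12, 133)  [2]
  a=15: (15, -14, 125), (15, -4, 122), (15, 4, 122), (15, 14, 125)  [4]
  a=16..17: none
  a=18: (18, -16, 105), (18, 16, 105)  [2]
  a=19: (19, -12, 98), (19, 12, 98)  [2]
  a=20: none
  a=21: (21, -16, 90), (21, -2, 87), (21, 2, 87), (21, 16, 90)  [4]
  a=22: (22, 0, 83)  [1]
  a=23..24: none
  a=25: (25, -14, 75), (25, 14, 75)  [2]
  a=26: none
  a=27: (27, -16, 70), (27, 16, 70)  [2]
  a=28: none
  a=29: (29, -2, 63), (29, 2, 63)  [2]
  a=30: (30, -16, 63), (30, -4, 61), (30, 4, 61), (30, 16, 63)  [4]
  a=31..32: none
  a=33: (33, -22, 59), (33, 22, 59)  [2]
  a=34: none
  a=35: (35, -26, 57), (35, -16, 54), (35, 16, 54), (35, 26, 57)  [4]
  a=36..37: none
  a=38: (38, -12, 49), (38, 12, 49)  [2]
  a=39..41: none
  a=42: (42, -40, 53), (42, -16, 45), (42, 16, 45), (42, 40, 53)  [4]
  a=43: (43, -36, 50), (43, 36, 50)  [2]
  a=44: none
  a=45: (45, -34, 47), (45, 34, 47)  [2]
  a=46..49: none
Total reduced forms: 1 + 1 + 2 + 2 + 2 + 2 + 2 + 2 + 1 + 2 + 4 + 2 + 2 + 4 + 1 + 2 + 2 + 2 + 4 + 2 + 4 + 2 + 4 + 2 + 2 = 56
h = 56

56


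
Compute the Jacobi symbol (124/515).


Compute (124/515) via quadratic reciprocity:
  pull out 2: (2/515) = -1  (since 515 mod 8 = 3)
  pull out 2: (2/515) = -1  (since 515 mod 8 = 3)
  reciprocity: (31/515) -> -(515/31)
  reduce: (19/31)
  reciprocity: (19/31) -> -(31/19)
  reduce: (12/19)
  pull out 2: (2/19) = -1  (since 19 mod 8 = 3)
  pull out 2: (2/19) = -1  (since 19 mod 8 = 3)
  reciprocity: (3/19) -> -(19/3)
  reduce: (1/3)
  (1/3) = 1
Product of signs = -1

-1


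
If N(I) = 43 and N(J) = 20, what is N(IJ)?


N(IJ) = N(I) * N(J)
= 43 * 20
= 860

860


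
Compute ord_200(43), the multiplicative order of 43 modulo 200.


We want ord_200(43), the smallest k >= 1 with 43^k = 1 mod 200.
n = 200 = 2^3 * 5^2, phi(200) = 80; the order divides phi(n).
Divisors of 80: 1, 2, 4, 5, 8, 10, 16, 20, 40, 80
Repeated squaring mod 200: 43^1 = 43, 43^2 = 49, 43^4 = 1, 43^8 = 1, 43^16 = 1, 43^32 = 1, 43^64 = 1
Test divisors in increasing order:
  k=1: 43^1 = 43 mod 200
  k=2: 43^2 = 49 mod 200
  k=4: 43^4 = 1 mod 200  <- first divisor giving 1
Order = 4

4


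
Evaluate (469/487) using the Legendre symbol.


p = 487 is prime, so compute (469/487) with the reciprocity algorithm (Jacobi-symbol steps: pull out 2s via (2/n), flip via reciprocity, reduce):
  reciprocity: (469/487) -> +(487/469)
  reduce: (18/469)
  pull out 2: (2/469) = -1  (since 469 mod 8 = 5)
  reciprocity: (9/469) -> +(469/9)
  reduce: (1/9)
  (1/9) = 1
Product of signs = -1
(469/487) = -1

-1


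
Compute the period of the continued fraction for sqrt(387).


Run the CF algorithm for sqrt(387).
a_0 = floor(sqrt(387)) = 19; set m_0=0, q_0=1.
Recurrence: m' = q*a - m,  q' = (d - m'^2)/q,  a' = floor((a_0 + m')/q').
  step 1: m=19, q=26, a=1
  step 2: m=7, q=13, a=2
  step 3: m=19, q=2, a=19
  step 4: m=19, q=13, a=2
  step 5: m=7, q=26, a=1
  step 6: m=19, q=1, a=38
a_6 = 2*a_0 = 38, so the period closes here.
sqrt(387) = [19; 1, 2, 19, 2, 1, 38]
Period length = 6

6


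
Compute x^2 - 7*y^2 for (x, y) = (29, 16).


x^2 - d*y^2
= 29^2 - 7*16^2
= 841 - 1792
= -951

-951


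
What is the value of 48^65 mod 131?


p = 131 is prime and the exponent is (p-1)/2 = 65, so by Euler's criterion 48^65 = (48/131) = +1 or -1 mod 131.
Compute by square-and-multiply:
  65 = 64 + 1 (binary 1000001)
  Repeated squaring mod 131: 48^1 = 48, 48^2 = 77, 48^4 = 34, 48^8 = 108, 48^16 = 5, 48^32 = 25, 48^64 = 101
  48^65 = 48^64 * 48^1 = 101 * 48 mod 131
    101 * 48 = 4848 = 1 mod 131
  48^65 = 1 mod 131
Result 1: 48 is a quadratic residue mod 131.
48^65 mod 131 = 1

1


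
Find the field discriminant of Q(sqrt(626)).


For K = Q(sqrt(d)) with d squarefree: disc(K) = d if d = 1 mod 4, and disc(K) = 4d if d = 2 or 3 mod 4.
Here d = 626, and d mod 4 = 2.
d = 2 mod 4, not 1 (O_K = Z[sqrt(d)]), so disc(K) = 4d = 4 * (626) = 2504

2504


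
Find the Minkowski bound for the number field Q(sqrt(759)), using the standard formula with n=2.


d = 759, d mod 4 = 3, so disc(K) = 4d = 3036; |disc(K)| = 3036
Real quadratic field, so n = 2, s = r2 = 0, r1 = 2
M = (n!/n^n) * (4/pi)^s * sqrt(|disc(K)|) = (2!/2^2) * (4/pi)^0 * sqrt(3036)
= 0.5 * 1.000000 * 55.099909
= 27.5500

27.5500


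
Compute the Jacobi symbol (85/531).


Compute (85/531) via quadratic reciprocity:
  reciprocity: (85/531) -> +(531/85)
  reduce: (21/85)
  reciprocity: (21/85) -> +(85/21)
  reduce: (1/21)
  (1/21) = 1
Product of signs = 1

1


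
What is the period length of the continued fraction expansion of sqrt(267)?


Run the CF algorithm for sqrt(267).
a_0 = floor(sqrt(267)) = 16; set m_0=0, q_0=1.
Recurrence: m' = q*a - m,  q' = (d - m'^2)/q,  a' = floor((a_0 + m')/q').
  step 1: m=16, q=11, a=2
  step 2: m=6, q=21, a=1
  step 3: m=15, q=2, a=15
  step 4: m=15, q=21, a=1
  step 5: m=6, q=11, a=2
  step 6: m=16, q=1, a=32
a_6 = 2*a_0 = 32, so the period closes here.
sqrt(267) = [16; 2, 1, 15, 1, 2, 32]
Period length = 6

6


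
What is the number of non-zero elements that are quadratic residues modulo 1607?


For prime p, the number of non-zero quadratic residues is (p-1)/2.
= (1607-1)/2
= 803

803


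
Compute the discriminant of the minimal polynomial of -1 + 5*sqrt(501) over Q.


The element -1 + 5*sqrt(501) has minimal polynomial:
x^2 + 2*x - 12524
Discriminant = (2)^2 - 4*(-12524)
= 4 + 50096
= 50100

50100


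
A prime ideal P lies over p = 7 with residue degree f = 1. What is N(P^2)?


N(P^a) = p^(a*f)
= 7^(2*1)
= 7^2
= 49

49


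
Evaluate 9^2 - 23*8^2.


x^2 - d*y^2
= 9^2 - 23*8^2
= 81 - 1472
= -1391

-1391


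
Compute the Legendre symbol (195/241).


p = 241 is prime, so compute (195/241) with the reciprocity algorithm (Jacobi-symbol steps: pull out 2s via (2/n), flip via reciprocity, reduce):
  reciprocity: (195/241) -> +(241/195)
  reduce: (46/195)
  pull out 2: (2/195) = -1  (since 195 mod 8 = 3)
  reciprocity: (23/195) -> -(195/23)
  reduce: (11/23)
  reciprocity: (11/23) -> -(23/11)
  reduce: (1/11)
  (1/11) = 1
Product of signs = -1
(195/241) = -1

-1


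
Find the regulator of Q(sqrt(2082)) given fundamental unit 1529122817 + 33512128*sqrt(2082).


epsilon = 1529122817 + 33512128*sqrt(2082)
= 3.0582e+09
R = ln(3.0582e+09)
= 21.8411

21.8411


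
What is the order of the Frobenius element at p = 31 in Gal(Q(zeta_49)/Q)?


The Frobenius at p in Gal(Q(zeta_n)/Q) = (Z/nZ)* is the class of p, so its order is ord_49(31), the smallest k >= 1 with 31^k = 1 mod 49.
n = 49 = 7^2, phi(49) = 42; the order divides phi(n).
Divisors of 42: 1, 2, 3, 6, 7, 14, 21, 42
Repeated squaring mod 49: 31^1 = 31, 31^2 = 30, 31^4 = 18, 31^8 = 30, 31^16 = 18, 31^32 = 30
Test divisors in increasing order:
  k=1: 31^1 = 31 mod 49
  k=2: 31^2 = 30 mod 49
  k=3: 31^3 = 30 * 31 = 48 mod 49
  k=6: 31^6 = 18 * 30 = 1 mod 49  <- first divisor giving 1
Order = 6

6


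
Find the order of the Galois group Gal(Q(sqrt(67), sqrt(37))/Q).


The 2 square roots of distinct primes are multiplicatively independent over Q,
so [K:Q] = 2^2 and Gal(K/Q) is isomorphic to (Z/2Z)^2.
|Gal| = 2^2 = 4

4
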